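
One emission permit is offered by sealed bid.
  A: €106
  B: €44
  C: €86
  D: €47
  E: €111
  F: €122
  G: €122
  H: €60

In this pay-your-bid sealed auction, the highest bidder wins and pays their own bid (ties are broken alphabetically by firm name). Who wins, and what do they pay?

F pays €122

Bids ranked: 122 (F) > 122 (G) > 111 (E) > 106 (A) > 86 (C) > 60 (H) > …
Tie at €122 → F wins by tie-break.
First-price: F pays what they bid, €122.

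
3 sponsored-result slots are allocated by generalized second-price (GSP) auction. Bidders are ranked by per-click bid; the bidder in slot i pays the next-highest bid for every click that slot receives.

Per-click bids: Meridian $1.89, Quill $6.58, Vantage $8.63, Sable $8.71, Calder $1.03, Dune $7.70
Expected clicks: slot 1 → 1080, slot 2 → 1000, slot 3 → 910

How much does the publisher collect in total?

Ranked by bid: $8.71 (Sable) > $8.63 (Vantage) > $7.70 (Dune) > $6.58 (Quill) > …
Slot 1: Sable pays $8.63 × 1080 = $9320.40
Slot 2: Vantage pays $7.70 × 1000 = $7700.00
Slot 3: Dune pays $6.58 × 910 = $5987.80
Total = $23008.20

Total revenue: $23008.20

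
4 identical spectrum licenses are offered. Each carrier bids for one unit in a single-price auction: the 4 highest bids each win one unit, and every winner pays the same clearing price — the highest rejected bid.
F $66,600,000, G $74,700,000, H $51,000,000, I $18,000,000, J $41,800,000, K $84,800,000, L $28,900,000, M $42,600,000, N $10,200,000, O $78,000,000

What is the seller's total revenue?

Total revenue: $204,000,000

Bids ranked high→low: 84,800,000 (K), 78,000,000 (O), 74,700,000 (G), 66,600,000 (F), 51,000,000 (H), 42,600,000 (M), …
Winners (4 units): K, O, G, F.
First losing bid is H's $51,000,000, which sets the uniform price.
Total revenue = 4 × $51,000,000 = $204,000,000.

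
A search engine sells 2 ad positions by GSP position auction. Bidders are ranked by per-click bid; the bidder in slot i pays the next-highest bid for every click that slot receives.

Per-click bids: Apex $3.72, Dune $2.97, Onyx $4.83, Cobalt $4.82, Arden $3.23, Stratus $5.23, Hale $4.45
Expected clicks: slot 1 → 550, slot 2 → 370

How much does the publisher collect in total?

Total revenue: $4439.90

Sorting advertisers: $5.23 (Stratus) > $4.83 (Onyx) > $4.82 (Cobalt) > …
Slot 1: Stratus pays $4.83 × 550 = $2656.50
Slot 2: Onyx pays $4.82 × 370 = $1783.40
Total = $4439.90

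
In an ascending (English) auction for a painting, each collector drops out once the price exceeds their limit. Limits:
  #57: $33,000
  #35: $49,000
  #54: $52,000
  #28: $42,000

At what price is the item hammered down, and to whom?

Rule: the price rises until one bidder remains; the winner pays the price at which the last rival dropped out.
Limits ranked: 52,000 (#54) > 49,000 (#35) > 42,000 (#28) > 33,000 (#57)
#35 is the last rival to drop out, at $49,000; #54 remains and wins at that price.

#54 wins at $49,000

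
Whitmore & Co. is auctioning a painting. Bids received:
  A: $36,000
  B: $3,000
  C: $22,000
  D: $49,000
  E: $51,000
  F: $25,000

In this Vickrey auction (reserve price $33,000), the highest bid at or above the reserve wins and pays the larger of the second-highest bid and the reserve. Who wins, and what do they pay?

E pays $49,000

Sorting bids: 51,000 (E) > 49,000 (D) > 36,000 (A) > 25,000 (F) > 22,000 (C) > 3,000 (B)
Highest eligible bid: E at $51,000.
Second-highest bid $49,000 exceeds the reserve $33,000 → payment $49,000.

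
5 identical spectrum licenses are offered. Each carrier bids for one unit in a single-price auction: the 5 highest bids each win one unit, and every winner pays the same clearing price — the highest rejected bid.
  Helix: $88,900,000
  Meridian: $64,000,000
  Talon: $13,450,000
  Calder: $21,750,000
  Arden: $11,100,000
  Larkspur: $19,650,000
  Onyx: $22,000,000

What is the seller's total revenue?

Ordering the bids: 88,900,000 (Helix), 64,000,000 (Meridian), 22,000,000 (Onyx), 21,750,000 (Calder), 19,650,000 (Larkspur), 13,450,000 (Talon), 11,100,000 (Arden)
Top 5: Helix, Meridian, Onyx, Calder, Larkspur.
Clearing price = highest rejected bid = $13,450,000.
Total revenue = 5 × $13,450,000 = $67,250,000.

Total revenue: $67,250,000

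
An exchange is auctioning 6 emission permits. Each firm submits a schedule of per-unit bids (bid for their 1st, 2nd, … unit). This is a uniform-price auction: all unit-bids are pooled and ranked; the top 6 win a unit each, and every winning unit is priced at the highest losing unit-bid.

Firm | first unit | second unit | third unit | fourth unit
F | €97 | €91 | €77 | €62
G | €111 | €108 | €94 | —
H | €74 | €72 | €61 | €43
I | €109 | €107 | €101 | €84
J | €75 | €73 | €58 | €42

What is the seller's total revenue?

Merging the schedules and taking the best 6: 111 (G-1), 109 (I-1), 108 (G-2), 107 (I-2), 101 (I-3), 97 (F-1)
Highest rejected unit-bid = €94.
Allocation: F 1, G 2, I 3. Every unit priced at €94.
Revenue = 6 × 94 = €564.

Total revenue: €564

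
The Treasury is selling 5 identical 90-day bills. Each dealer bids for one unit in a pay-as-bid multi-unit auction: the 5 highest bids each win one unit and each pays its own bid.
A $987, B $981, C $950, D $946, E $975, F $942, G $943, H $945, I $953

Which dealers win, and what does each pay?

A $987, B $981, E $975, I $953, C $950

Sorting: 987 (A), 981 (B), 975 (E), 953 (I), 950 (C), 946 (D), 945 (H), …
Top 5: A, B, E, I, C.
Each winner pays its own bid: A $987, B $981, E $975, I $953, C $950.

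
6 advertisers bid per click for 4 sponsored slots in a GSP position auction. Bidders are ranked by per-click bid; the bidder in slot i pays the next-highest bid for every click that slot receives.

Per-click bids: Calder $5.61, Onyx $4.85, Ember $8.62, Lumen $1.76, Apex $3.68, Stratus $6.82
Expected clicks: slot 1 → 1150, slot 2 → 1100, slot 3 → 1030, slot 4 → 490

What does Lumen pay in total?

Ranked by bid: $8.62 (Ember) > $6.82 (Stratus) > $5.61 (Calder) > $4.85 (Onyx) > $3.68 (Apex) > …
Lumen ranks below slot 4 → no slot, pays nothing.

Lumen pays $0.00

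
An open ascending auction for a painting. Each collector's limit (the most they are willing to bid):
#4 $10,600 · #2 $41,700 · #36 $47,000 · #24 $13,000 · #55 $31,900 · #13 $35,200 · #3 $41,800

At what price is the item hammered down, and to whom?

Sorting limits: 47,000 (#36) > 41,800 (#3) > 41,700 (#2) > 35,200 (#13) > 31,900 (#55) > 13,000 (#24) > …
#3 is the last rival to drop out, at $41,800; #36 remains and wins at that price.

#36 wins at $41,800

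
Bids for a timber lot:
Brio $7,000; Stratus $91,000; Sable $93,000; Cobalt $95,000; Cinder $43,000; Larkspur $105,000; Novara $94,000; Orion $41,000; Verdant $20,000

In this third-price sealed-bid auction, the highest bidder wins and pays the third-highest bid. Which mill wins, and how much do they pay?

Bids in order: 105,000 (Larkspur) > 95,000 (Cobalt) > 94,000 (Novara) > 93,000 (Sable) > 91,000 (Stratus) > 43,000 (Cinder) > …
Larkspur is highest; pays the third-highest bid, $94,000.

Larkspur pays $94,000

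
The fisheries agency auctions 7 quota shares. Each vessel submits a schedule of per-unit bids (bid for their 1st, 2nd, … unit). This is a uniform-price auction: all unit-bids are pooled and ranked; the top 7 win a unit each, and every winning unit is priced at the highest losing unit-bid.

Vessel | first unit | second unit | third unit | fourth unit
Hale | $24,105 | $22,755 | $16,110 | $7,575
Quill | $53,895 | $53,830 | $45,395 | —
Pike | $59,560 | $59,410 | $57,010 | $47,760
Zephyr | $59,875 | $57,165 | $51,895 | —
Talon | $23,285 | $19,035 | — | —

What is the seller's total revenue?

Total revenue: $363,265

Pooled unit-bids ranked (top 7): 59,875 (Zephyr-1), 59,560 (Pike-1), 59,410 (Pike-2), 57,165 (Zephyr-2), 57,010 (Pike-3), 53,895 (Quill-1), 53,830 (Quill-2)
Highest rejected unit-bid = $51,895.
Allocation: Pike 3, Quill 2, Zephyr 2. Every unit priced at $51,895.
Revenue = 7 × 51,895 = $363,265.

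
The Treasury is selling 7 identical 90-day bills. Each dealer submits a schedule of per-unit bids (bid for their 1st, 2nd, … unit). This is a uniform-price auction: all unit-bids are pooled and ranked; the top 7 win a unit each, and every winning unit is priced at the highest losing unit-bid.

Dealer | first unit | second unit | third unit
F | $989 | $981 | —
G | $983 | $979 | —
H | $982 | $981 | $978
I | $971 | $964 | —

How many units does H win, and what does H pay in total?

All unit-bids, highest first — top 7: 989 (F-1), 983 (G-1), 982 (H-1), 981 (F-2), 981 (H-2), 979 (G-2), 978 (H-3)
Highest rejected unit-bid = $971.
H wins 3 unit(s) at $971 each.

H: 3 units, pays $2,913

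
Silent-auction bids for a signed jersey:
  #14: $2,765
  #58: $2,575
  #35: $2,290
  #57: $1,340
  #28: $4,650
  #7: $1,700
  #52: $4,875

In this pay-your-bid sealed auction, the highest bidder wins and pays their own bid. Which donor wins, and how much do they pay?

#52 pays $4,875

Bids ranked: 4,875 (#52) > 4,650 (#28) > 2,765 (#14) > 2,575 (#58) > 2,290 (#35) > 1,700 (#7) > …
#52 has the highest bid and pays exactly that: $4,875.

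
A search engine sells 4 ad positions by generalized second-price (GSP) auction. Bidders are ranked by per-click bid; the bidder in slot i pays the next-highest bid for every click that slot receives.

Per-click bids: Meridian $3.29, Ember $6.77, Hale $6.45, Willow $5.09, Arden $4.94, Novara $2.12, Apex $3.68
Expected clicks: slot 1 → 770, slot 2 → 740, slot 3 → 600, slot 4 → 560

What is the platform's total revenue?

Sorting advertisers: $6.77 (Ember) > $6.45 (Hale) > $5.09 (Willow) > $4.94 (Arden) > $3.68 (Apex) > …
Slot 1: Ember pays $6.45 × 770 = $4966.50
Slot 2: Hale pays $5.09 × 740 = $3766.60
Slot 3: Willow pays $4.94 × 600 = $2964.00
Slot 4: Arden pays $3.68 × 560 = $2060.80
Total = $13757.90

Total revenue: $13757.90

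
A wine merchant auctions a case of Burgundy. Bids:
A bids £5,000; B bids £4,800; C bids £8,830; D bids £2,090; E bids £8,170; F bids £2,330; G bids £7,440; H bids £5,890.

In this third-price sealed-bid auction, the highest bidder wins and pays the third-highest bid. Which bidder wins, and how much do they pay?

C pays £7,440

Bids in order: 8,830 (C) > 8,170 (E) > 7,440 (G) > 5,890 (H) > 5,000 (A) > 4,800 (B) > …
C wins; payment is bid #3 in the ranking = £7,440.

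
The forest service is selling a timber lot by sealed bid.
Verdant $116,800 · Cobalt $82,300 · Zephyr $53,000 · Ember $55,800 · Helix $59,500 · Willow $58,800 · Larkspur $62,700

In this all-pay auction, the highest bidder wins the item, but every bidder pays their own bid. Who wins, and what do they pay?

Verdant pays $116,800

Bids in order: 116,800 (Verdant) > 82,300 (Cobalt) > 62,700 (Larkspur) > 59,500 (Helix) > 58,800 (Willow) > 55,800 (Ember) > …
Verdant is highest and takes the item; every bidder forfeits their bid.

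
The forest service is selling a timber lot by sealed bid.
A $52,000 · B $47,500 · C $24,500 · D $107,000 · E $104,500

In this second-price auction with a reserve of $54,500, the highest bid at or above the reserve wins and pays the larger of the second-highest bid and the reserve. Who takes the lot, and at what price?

D pays $104,500

Bids in order: 107,000 (D) > 104,500 (E) > 52,000 (A) > 47,500 (B) > 24,500 (C)
Highest eligible bid: D at $107,000.
Second-highest bid $104,500 exceeds the reserve $54,500 → payment $104,500.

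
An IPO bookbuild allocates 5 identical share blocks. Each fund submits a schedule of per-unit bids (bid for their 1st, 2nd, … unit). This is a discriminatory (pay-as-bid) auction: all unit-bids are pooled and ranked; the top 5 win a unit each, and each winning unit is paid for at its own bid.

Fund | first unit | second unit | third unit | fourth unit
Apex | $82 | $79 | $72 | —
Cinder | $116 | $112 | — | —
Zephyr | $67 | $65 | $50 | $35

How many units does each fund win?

Apex 3, Cinder 2

Pooled unit-bids ranked (top 5): 116 (Cinder-1), 112 (Cinder-2), 82 (Apex-1), 79 (Apex-2), 72 (Apex-3)
Next rejected bid: $67 (not a price — pay-as-bid).
Allocation: Apex 3, Cinder 2.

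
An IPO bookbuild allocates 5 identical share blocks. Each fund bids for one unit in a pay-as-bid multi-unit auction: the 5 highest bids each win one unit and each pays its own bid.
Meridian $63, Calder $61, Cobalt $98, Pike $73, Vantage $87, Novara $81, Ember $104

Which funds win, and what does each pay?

Ordering the bids: 104 (Ember), 98 (Cobalt), 87 (Vantage), 81 (Novara), 73 (Pike), 63 (Meridian), 61 (Calder)
The 5 highest are Ember, Cobalt, Vantage, Novara, Pike.
Each winner pays its own bid: Ember $104, Cobalt $98, Vantage $87, Novara $81, Pike $73.

Ember $104, Cobalt $98, Vantage $87, Novara $81, Pike $73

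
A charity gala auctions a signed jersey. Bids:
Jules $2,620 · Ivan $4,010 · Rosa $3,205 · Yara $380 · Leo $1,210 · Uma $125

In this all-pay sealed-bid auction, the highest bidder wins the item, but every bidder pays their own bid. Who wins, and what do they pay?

Ivan pays $4,010

Rule: the highest bidder wins the item, but every bidder pays their own bid.
Sorting bids: 4,010 (Ivan) > 3,205 (Rosa) > 2,620 (Jules) > 1,210 (Leo) > 380 (Yara) > 125 (Uma)
Ivan wins with the top bid; all bids are sunk regardless.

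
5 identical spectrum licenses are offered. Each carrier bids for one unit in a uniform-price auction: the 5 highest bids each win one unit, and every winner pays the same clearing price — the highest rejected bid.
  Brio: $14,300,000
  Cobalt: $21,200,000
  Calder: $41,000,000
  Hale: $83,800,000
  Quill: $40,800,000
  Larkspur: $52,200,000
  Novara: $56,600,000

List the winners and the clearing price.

Sorting: 83,800,000 (Hale), 56,600,000 (Novara), 52,200,000 (Larkspur), 41,000,000 (Calder), 40,800,000 (Quill), 21,200,000 (Cobalt), 14,300,000 (Brio)
Top 5: Hale, Novara, Larkspur, Calder, Quill.
Highest unsuccessful bid: $21,200,000 → clearing price.

Hale, Novara, Larkspur, Calder, Quill; each pays $21,200,000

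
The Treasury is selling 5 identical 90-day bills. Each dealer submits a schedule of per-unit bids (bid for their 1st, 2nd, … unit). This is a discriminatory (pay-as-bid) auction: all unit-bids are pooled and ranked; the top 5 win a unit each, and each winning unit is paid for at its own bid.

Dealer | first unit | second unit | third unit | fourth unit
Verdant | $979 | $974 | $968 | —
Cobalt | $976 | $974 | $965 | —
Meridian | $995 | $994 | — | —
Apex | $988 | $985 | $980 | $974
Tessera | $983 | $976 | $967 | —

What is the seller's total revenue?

Merging the schedules and taking the best 5: 995 (Meridian-1), 994 (Meridian-2), 988 (Apex-1), 985 (Apex-2), 983 (Tessera-1)
Next rejected bid: $980 (not a price — pay-as-bid).
Each winning unit pays its own bid.
Revenue = 995 + 994 + 988 + 985 + 983 = $4,945.

Total revenue: $4,945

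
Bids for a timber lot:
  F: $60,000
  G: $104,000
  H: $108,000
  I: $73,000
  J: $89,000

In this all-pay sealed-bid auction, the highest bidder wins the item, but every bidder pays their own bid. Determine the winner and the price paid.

H pays $108,000

Sorting bids: 108,000 (H) > 104,000 (G) > 89,000 (J) > 73,000 (I) > 60,000 (F)
H wins with the top bid; all bids are sunk regardless.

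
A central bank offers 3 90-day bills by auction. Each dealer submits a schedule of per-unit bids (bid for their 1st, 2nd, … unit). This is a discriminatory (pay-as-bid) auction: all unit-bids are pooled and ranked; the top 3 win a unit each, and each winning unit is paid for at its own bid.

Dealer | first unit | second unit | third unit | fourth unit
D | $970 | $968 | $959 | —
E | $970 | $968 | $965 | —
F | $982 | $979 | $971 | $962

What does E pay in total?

E pays $0

Merging the schedules and taking the best 3: 982 (F-1), 979 (F-2), 971 (F-3)
Next rejected bid: $970 (not a price — pay-as-bid).
E wins no units.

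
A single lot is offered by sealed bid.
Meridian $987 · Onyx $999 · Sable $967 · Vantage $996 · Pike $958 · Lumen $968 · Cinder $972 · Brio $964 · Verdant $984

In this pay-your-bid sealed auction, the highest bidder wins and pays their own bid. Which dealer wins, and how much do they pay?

Onyx pays $999

Sorting bids: 999 (Onyx) > 996 (Vantage) > 987 (Meridian) > 984 (Verdant) > 972 (Cinder) > 968 (Lumen) > …
First-price: Onyx pays what they bid, $999.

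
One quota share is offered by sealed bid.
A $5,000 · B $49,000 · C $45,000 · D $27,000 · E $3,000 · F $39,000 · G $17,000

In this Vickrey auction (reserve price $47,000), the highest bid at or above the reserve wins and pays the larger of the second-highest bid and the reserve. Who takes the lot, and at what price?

Sorting bids: 49,000 (B) > 45,000 (C) > 39,000 (F) > 27,000 (D) > 17,000 (G) > 5,000 (A) > …
B has the top bid at or above the reserve ($49,000).
Second-highest bid $45,000 is below the reserve $47,000, so the reserve binds → payment $47,000.

B pays $47,000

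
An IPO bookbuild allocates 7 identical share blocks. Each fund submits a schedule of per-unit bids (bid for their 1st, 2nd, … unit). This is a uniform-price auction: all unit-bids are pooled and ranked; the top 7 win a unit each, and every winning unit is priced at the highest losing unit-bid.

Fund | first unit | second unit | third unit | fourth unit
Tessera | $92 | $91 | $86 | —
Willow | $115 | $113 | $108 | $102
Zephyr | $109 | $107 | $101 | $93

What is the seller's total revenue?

Merging the schedules and taking the best 7: 115 (Willow-1), 113 (Willow-2), 109 (Zephyr-1), 108 (Willow-3), 107 (Zephyr-2), 102 (Willow-4), 101 (Zephyr-3)
The (k+1)-th unit-bid is $93.
Allocation: Willow 4, Zephyr 3. Every unit priced at $93.
Revenue = 7 × 93 = $651.

Total revenue: $651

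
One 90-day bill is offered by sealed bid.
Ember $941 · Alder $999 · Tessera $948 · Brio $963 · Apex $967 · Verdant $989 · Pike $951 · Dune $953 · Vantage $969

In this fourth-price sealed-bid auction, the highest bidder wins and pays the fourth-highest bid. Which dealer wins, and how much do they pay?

Alder pays $967

Bids in order: 999 (Alder) > 989 (Verdant) > 969 (Vantage) > 967 (Apex) > 963 (Brio) > 953 (Dune) > …
Alder is highest; pays the fourth-highest bid, $967.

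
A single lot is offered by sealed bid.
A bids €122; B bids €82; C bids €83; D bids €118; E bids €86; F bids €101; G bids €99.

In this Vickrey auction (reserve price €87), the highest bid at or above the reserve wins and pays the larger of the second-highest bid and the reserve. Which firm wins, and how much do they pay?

Sorting bids: 122 (A) > 118 (D) > 101 (F) > 99 (G) > 86 (E) > 83 (C) > …
Highest eligible bid: A at €122.
max(second-highest €118, reserve €87) = €118; the reserve does not bind.

A pays €118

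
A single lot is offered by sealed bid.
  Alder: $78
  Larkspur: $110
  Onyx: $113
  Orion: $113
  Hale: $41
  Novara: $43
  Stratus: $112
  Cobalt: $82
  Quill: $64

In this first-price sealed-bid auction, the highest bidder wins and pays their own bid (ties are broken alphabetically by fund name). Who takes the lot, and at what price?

Onyx pays $113

Bids in order: 113 (Onyx) > 113 (Orion) > 112 (Stratus) > 110 (Larkspur) > 82 (Cobalt) > 78 (Alder) > …
Onyx and Orion tie at $113; tie-break gives it to Onyx.
Onyx is highest → pays own bid, $113.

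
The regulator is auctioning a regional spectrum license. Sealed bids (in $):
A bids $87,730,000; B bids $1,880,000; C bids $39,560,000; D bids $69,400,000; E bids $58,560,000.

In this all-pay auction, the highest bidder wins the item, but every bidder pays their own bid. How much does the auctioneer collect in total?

Total revenue: $257,130,000

Bids ranked: 87,730,000 (A) > 69,400,000 (D) > 58,560,000 (E) > 39,560,000 (C) > 1,880,000 (B)
Every bidder forfeits their bid regardless of winning.
Revenue = 87,730,000 + 1,880,000 + 39,560,000 + 69,400,000 + 58,560,000 = $257,130,000.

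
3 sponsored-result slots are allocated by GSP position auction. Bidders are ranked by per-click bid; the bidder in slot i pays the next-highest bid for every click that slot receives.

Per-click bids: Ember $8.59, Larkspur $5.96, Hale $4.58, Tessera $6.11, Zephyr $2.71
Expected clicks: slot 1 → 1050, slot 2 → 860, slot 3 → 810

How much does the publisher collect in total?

Total revenue: $15250.90

Per-click bids in order: $8.59 (Ember) > $6.11 (Tessera) > $5.96 (Larkspur) > $4.58 (Hale) > …
Slot 1: Ember pays $6.11 × 1050 = $6415.50
Slot 2: Tessera pays $5.96 × 860 = $5125.60
Slot 3: Larkspur pays $4.58 × 810 = $3709.80
Total = $15250.90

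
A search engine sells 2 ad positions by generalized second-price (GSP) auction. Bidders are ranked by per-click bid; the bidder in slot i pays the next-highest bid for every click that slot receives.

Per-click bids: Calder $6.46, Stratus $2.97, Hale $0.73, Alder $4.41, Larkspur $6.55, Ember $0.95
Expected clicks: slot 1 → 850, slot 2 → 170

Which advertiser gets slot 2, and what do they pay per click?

Calder; $4.41 per click

Per-click bids in order: $6.55 (Larkspur) > $6.46 (Calder) > $4.41 (Alder) > …
Slot 2 goes to the second-ranked bidder, Calder, who pays the next bid down: $4.41/click.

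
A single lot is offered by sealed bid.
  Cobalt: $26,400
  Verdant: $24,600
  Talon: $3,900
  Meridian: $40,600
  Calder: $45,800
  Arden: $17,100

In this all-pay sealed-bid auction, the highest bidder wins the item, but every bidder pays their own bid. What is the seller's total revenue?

Total revenue: $158,400

Bids in order: 45,800 (Calder) > 40,600 (Meridian) > 26,400 (Cobalt) > 24,600 (Verdant) > 17,100 (Arden) > 3,900 (Talon)
Calder wins with the top bid; all bids are sunk regardless.
Every bidder forfeits their bid regardless of winning.
Revenue = 26,400 + 24,600 + 3,900 + 40,600 + 45,800 + 17,100 = $158,400.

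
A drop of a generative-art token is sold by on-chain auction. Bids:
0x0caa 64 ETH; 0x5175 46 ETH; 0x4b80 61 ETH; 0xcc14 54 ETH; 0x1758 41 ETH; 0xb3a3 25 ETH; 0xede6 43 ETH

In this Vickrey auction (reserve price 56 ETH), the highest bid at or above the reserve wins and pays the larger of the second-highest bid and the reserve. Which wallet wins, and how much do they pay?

0x0caa pays 61 ETH

Rule: the highest bid at or above the reserve wins and pays the larger of the second-highest bid and the reserve.
Bids in order: 64 (0x0caa) > 61 (0x4b80) > 54 (0xcc14) > 46 (0x5175) > 43 (0xede6) > 41 (0x1758) > …
Highest eligible bid: 0x0caa at 64 ETH.
Second-highest bid 61 ETH exceeds the reserve 56 ETH → payment 61 ETH.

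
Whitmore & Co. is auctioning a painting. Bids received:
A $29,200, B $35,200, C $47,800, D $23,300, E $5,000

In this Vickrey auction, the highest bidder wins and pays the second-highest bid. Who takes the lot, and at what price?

Sorting bids: 47,800 (C) > 35,200 (B) > 29,200 (A) > 23,300 (D) > 5,000 (E)
C is highest; pays the second-highest bid, $35,200.

C pays $35,200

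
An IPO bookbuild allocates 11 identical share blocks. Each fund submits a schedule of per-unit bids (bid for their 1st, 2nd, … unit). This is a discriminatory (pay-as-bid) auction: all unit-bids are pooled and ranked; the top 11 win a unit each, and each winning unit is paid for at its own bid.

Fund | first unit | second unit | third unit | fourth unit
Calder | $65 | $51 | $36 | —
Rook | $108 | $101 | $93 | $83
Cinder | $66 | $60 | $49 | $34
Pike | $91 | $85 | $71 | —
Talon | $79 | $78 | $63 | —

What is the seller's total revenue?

Total revenue: $920

Pooled unit-bids ranked (top 11): 108 (Rook-1), 101 (Rook-2), 93 (Rook-3), 91 (Pike-1), 85 (Pike-2), 83 (Rook-4), 79 (Talon-1), 78 (Talon-2), 71 (Pike-3), 66 (Cinder-1), 65 (Calder-1)
Next rejected bid: $63 (not a price — pay-as-bid).
Each winning unit pays its own bid.
Revenue = 108 + 101 + 93 + 91 + 85 + 83 + 79 + 78 + 71 + 66 + 65 = $920.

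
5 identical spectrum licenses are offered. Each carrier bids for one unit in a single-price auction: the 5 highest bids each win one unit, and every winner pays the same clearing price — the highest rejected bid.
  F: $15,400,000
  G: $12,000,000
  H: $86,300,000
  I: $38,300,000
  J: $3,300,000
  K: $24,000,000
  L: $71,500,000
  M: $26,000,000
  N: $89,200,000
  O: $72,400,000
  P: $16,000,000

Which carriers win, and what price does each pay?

N, H, O, L, I; each pays $26,000,000

Ordering the bids: 89,200,000 (N), 86,300,000 (H), 72,400,000 (O), 71,500,000 (L), 38,300,000 (I), 26,000,000 (M), 24,000,000 (K), …
Winners (5 units): N, H, O, L, I.
First losing bid is M's $26,000,000, which sets the uniform price.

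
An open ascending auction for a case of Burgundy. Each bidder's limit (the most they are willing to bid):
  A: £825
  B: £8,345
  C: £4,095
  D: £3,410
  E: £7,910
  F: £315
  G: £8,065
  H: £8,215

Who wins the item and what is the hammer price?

B wins at £8,215

Sorting limits: 8,345 (B) > 8,215 (H) > 8,065 (G) > 7,910 (E) > 4,095 (C) > 3,410 (D) > …
H is the last rival to drop out, at £8,215; B remains and wins at that price.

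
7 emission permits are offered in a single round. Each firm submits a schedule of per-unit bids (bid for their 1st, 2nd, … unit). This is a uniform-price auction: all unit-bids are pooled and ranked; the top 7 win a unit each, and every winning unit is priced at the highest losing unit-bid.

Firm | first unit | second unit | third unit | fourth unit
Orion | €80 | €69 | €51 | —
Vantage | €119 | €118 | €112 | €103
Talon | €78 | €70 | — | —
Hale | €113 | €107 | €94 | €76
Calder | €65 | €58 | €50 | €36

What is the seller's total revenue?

All unit-bids, highest first — top 7: 119 (Vantage-1), 118 (Vantage-2), 113 (Hale-1), 112 (Vantage-3), 107 (Hale-2), 103 (Vantage-4), 94 (Hale-3)
The (k+1)-th unit-bid is €80.
Allocation: Hale 3, Vantage 4. Every unit priced at €80.
Revenue = 7 × 80 = €560.

Total revenue: €560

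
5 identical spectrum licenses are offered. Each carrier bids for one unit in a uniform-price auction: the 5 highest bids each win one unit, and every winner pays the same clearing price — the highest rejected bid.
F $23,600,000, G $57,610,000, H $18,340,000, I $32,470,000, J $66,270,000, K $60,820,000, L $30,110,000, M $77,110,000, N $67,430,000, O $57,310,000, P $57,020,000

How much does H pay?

Bids ranked high→low: 77,110,000 (M), 67,430,000 (N), 66,270,000 (J), 60,820,000 (K), 57,610,000 (G), 57,310,000 (O), 57,020,000 (P), …
Top 5: M, N, J, K, G.
Clearing price = highest rejected bid = $57,310,000.
H does not win → pays $0.

H pays $0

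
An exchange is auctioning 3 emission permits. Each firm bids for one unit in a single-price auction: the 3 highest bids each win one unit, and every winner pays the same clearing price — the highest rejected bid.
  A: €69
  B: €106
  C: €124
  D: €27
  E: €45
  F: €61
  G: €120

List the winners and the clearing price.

Ordering the bids: 124 (C), 120 (G), 106 (B), 69 (A), 61 (F), …
Top 3: C, G, B.
First losing bid is A's €69, which sets the uniform price.

C, G, B; each pays €69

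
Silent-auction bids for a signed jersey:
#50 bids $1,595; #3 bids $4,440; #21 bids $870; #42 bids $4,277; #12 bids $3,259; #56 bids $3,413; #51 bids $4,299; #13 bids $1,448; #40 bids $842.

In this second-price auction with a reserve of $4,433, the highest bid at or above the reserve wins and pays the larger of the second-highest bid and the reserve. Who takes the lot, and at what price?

#3 pays $4,433

Bids ranked: 4,440 (#3) > 4,299 (#51) > 4,277 (#42) > 3,413 (#56) > 3,259 (#12) > 1,595 (#50) > …
#3 has the top bid at or above the reserve ($4,440).
Second-highest bid $4,299 is below the reserve $4,433, so the reserve binds → payment $4,433.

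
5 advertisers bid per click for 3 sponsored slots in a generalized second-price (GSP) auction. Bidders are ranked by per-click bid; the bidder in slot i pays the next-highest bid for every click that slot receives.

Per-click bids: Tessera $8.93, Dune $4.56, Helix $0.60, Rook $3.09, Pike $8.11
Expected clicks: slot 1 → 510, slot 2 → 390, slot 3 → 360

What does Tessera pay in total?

Tessera pays $4136.10

Sorting advertisers: $8.93 (Tessera) > $8.11 (Pike) > $4.56 (Dune) > $3.09 (Rook) > …
Tessera holds slot 1 → pays next bid $8.11 × 510 clicks = $4136.10.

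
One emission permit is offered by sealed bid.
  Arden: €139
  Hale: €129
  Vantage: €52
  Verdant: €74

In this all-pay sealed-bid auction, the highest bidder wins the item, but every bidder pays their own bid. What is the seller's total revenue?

Total revenue: €394

Bids in order: 139 (Arden) > 129 (Hale) > 74 (Verdant) > 52 (Vantage)
Arden wins with the top bid; all bids are sunk regardless.
Every bidder forfeits their bid regardless of winning.
Revenue = 139 + 129 + 52 + 74 = €394.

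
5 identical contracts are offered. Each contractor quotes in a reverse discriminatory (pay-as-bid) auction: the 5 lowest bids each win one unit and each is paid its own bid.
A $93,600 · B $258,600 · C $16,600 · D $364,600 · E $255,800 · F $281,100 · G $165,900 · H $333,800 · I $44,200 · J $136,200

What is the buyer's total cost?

Ordering the bids: 16,600 (C), 44,200 (I), 93,600 (A), 136,200 (J), 165,900 (G), 255,800 (E), 258,600 (B), …
Lowest 5: C, I, A, J, G.
Total cost = 16,600 + 44,200 + 93,600 + 136,200 + 165,900 = $456,500.

Total cost: $456,500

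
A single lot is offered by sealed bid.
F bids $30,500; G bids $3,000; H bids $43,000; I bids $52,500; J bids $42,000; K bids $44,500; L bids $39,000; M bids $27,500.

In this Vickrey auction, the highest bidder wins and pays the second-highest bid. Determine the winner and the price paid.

I pays $44,500

Bids ranked: 52,500 (I) > 44,500 (K) > 43,000 (H) > 42,000 (J) > 39,000 (L) > 30,500 (F) > …
I wins with the highest bid; price is set by the runner-up at $44,500.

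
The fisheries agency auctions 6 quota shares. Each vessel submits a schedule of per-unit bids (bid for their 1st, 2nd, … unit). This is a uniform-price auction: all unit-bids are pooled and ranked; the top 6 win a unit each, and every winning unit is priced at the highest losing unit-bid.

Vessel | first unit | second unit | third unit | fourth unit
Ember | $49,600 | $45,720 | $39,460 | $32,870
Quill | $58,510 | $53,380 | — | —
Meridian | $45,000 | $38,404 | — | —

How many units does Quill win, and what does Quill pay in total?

Pooled unit-bids ranked (top 6): 58,510 (Quill-1), 53,380 (Quill-2), 49,600 (Ember-1), 45,720 (Ember-2), 45,000 (Meridian-1), 39,460 (Ember-3)
Highest rejected unit-bid = $38,404.
Quill wins 2 unit(s) at $38,404 each.

Quill: 2 units, pays $76,808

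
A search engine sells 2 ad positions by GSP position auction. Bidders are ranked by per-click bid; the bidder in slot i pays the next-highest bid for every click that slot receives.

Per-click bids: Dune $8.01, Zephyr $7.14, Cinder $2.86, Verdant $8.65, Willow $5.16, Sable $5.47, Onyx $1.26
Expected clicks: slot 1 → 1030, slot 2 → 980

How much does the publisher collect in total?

Ranked by bid: $8.65 (Verdant) > $8.01 (Dune) > $7.14 (Zephyr) > …
Slot 1: Verdant pays $8.01 × 1030 = $8250.30
Slot 2: Dune pays $7.14 × 980 = $6997.20
Total = $15247.50

Total revenue: $15247.50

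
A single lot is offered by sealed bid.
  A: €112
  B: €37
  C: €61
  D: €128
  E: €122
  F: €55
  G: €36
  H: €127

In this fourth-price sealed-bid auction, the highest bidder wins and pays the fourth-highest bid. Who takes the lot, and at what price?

Bids ranked: 128 (D) > 127 (H) > 122 (E) > 112 (A) > 61 (C) > 55 (F) > …
D is highest; pays the fourth-highest bid, €112.

D pays €112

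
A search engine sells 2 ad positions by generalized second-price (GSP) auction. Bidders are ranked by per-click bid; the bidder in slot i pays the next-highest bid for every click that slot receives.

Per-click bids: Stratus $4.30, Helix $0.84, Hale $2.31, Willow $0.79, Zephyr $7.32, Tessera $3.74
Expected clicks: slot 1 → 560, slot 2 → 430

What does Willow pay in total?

Willow pays $0.00

Per-click bids in order: $7.32 (Zephyr) > $4.30 (Stratus) > $3.74 (Tessera) > …
Willow ranks below slot 2 → no slot, pays nothing.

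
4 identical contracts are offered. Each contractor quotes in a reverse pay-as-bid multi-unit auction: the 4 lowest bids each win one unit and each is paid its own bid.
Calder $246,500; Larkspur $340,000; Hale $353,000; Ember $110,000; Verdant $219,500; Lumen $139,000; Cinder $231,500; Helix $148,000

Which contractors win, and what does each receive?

Ordering the bids: 110,000 (Ember), 139,000 (Lumen), 148,000 (Helix), 219,500 (Verdant), 231,500 (Cinder), 246,500 (Calder), …
The 4 lowest are Ember, Lumen, Helix, Verdant.
Each winner is paid its own bid: Ember $110,000, Lumen $139,000, Helix $148,000, Verdant $219,500.

Ember $110,000, Lumen $139,000, Helix $148,000, Verdant $219,500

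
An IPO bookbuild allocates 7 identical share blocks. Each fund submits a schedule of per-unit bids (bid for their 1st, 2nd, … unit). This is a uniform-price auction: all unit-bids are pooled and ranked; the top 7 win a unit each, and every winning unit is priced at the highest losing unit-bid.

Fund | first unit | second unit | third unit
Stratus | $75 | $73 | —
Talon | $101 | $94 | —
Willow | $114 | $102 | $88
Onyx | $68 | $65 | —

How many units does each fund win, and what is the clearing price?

Stratus 2, Talon 2, Willow 3; clearing price $68

Pooled unit-bids ranked (top 7): 114 (Willow-1), 102 (Willow-2), 101 (Talon-1), 94 (Talon-2), 88 (Willow-3), 75 (Stratus-1), 73 (Stratus-2)
The (k+1)-th unit-bid is $68.
Allocation: Stratus 2, Talon 2, Willow 3.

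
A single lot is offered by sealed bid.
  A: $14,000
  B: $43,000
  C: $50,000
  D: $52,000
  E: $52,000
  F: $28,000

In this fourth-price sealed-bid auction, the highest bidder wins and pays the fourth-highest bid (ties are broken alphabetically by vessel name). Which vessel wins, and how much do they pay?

Bids ranked: 52,000 (D) > 52,000 (E) > 50,000 (C) > 43,000 (B) > 28,000 (F) > 14,000 (A)
Tie at $52,000 → D wins by tie-break.
D wins; payment is bid #4 in the ranking = $43,000.

D pays $43,000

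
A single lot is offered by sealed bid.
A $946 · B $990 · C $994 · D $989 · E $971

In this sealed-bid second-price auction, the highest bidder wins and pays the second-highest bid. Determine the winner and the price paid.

C pays $990

Sealed-bid second-price auction: the highest bidder wins and pays the second-highest bid.
Sorting bids: 994 (C) > 990 (B) > 989 (D) > 971 (E) > 946 (A)
C is highest; pays the second-highest bid, $990.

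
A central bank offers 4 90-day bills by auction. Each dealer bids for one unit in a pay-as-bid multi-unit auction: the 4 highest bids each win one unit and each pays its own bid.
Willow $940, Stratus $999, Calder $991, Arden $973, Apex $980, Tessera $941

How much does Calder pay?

Sorting: 999 (Stratus), 991 (Calder), 980 (Apex), 973 (Arden), 941 (Tessera), 940 (Willow)
The 4 highest are Stratus, Calder, Apex, Arden.
Calder wins → own bid $991.

Calder pays $991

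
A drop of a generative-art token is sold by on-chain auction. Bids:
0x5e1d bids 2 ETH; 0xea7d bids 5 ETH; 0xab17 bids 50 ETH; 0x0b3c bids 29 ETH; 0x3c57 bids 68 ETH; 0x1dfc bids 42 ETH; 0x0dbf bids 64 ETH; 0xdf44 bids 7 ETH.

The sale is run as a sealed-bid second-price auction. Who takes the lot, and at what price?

Bids ranked: 68 (0x3c57) > 64 (0x0dbf) > 50 (0xab17) > 42 (0x1dfc) > 29 (0x0b3c) > 7 (0xdf44) > …
0x3c57 is highest; pays the second-highest bid, 64 ETH.

0x3c57 pays 64 ETH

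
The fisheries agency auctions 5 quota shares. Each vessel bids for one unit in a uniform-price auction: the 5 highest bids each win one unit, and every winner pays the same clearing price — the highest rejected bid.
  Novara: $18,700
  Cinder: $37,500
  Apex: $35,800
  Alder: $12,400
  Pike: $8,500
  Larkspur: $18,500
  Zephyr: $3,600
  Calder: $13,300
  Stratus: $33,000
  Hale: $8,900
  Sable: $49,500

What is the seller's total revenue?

Bids ranked high→low: 49,500 (Sable), 37,500 (Cinder), 35,800 (Apex), 33,000 (Stratus), 18,700 (Novara), 18,500 (Larkspur), 13,300 (Calder), …
Top 5: Sable, Cinder, Apex, Stratus, Novara.
Clearing price = highest rejected bid = $18,500.
Total revenue = 5 × $18,500 = $92,500.

Total revenue: $92,500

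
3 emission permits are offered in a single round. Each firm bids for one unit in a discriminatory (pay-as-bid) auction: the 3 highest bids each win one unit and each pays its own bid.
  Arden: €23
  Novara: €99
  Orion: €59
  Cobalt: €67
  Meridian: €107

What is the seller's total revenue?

Total revenue: €273

Bids ranked high→low: 107 (Meridian), 99 (Novara), 67 (Cobalt), 59 (Orion), 23 (Arden)
The 3 highest are Meridian, Novara, Cobalt.
Total revenue = 107 + 99 + 67 = €273.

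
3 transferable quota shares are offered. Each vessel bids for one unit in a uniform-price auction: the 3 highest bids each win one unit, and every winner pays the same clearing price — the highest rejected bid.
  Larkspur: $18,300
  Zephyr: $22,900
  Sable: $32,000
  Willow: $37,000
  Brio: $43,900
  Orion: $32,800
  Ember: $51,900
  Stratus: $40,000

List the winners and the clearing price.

Ember, Brio, Stratus; each pays $37,000

Sorting: 51,900 (Ember), 43,900 (Brio), 40,000 (Stratus), 37,000 (Willow), 32,800 (Orion), …
The 3 highest are Ember, Brio, Stratus.
Clearing price = highest rejected bid = $37,000.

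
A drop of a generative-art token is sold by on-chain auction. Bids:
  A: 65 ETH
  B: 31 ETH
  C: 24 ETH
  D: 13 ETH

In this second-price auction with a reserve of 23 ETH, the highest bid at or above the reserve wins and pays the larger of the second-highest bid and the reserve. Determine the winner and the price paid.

Bids ranked: 65 (A) > 31 (B) > 24 (C) > 13 (D)
A has the top bid at or above the reserve (65 ETH).
Second-highest bid 31 ETH exceeds the reserve 23 ETH → payment 31 ETH.

A pays 31 ETH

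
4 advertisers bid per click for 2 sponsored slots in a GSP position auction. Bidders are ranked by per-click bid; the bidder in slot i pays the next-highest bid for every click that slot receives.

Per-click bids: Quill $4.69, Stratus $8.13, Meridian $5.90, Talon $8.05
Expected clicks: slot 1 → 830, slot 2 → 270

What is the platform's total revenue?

Per-click bids in order: $8.13 (Stratus) > $8.05 (Talon) > $5.90 (Meridian) > …
Slot 1: Stratus pays $8.05 × 830 = $6681.50
Slot 2: Talon pays $5.90 × 270 = $1593.00
Total = $8274.50

Total revenue: $8274.50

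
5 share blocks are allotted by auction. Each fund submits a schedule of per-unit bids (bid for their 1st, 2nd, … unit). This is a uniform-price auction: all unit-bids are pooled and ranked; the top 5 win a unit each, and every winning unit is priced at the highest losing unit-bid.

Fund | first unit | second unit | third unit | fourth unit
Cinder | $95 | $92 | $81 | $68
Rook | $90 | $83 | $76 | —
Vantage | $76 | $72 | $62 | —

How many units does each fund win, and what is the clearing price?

Cinder 3, Rook 2; clearing price $76

All unit-bids, highest first — top 5: 95 (Cinder-1), 92 (Cinder-2), 90 (Rook-1), 83 (Rook-2), 81 (Cinder-3)
Highest rejected unit-bid = $76.
Allocation: Cinder 3, Rook 2.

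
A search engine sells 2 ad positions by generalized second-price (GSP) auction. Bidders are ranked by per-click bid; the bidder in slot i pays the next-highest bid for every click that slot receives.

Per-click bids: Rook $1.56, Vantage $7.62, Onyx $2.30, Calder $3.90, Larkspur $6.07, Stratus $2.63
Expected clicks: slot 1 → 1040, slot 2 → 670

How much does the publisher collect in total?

Total revenue: $8925.80

Sorting advertisers: $7.62 (Vantage) > $6.07 (Larkspur) > $3.90 (Calder) > …
Slot 1: Vantage pays $6.07 × 1040 = $6312.80
Slot 2: Larkspur pays $3.90 × 670 = $2613.00
Total = $8925.80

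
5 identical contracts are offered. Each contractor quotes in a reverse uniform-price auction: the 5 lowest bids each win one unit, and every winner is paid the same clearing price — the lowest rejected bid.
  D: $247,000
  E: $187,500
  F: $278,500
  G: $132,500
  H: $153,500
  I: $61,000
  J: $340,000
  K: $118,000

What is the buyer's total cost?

Ordering the bids: 61,000 (I), 118,000 (K), 132,500 (G), 153,500 (H), 187,500 (E), 247,000 (D), 278,500 (F), …
Lowest 5: I, K, G, H, E.
Clearing price = lowest rejected bid = $247,000.
Total cost = 5 × $247,000 = $1,235,000.

Total cost: $1,235,000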